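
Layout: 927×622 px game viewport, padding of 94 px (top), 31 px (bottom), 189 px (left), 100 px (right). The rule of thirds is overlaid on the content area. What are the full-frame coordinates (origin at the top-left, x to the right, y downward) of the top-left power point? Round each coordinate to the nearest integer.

Content width = 927 − 189 − 100 = 638 px; content height = 622 − 94 − 31 = 497 px.
Top-left is one-third across and one-third down within the content area.
x = 189 + 1 × 638/3 = 189 + 212.67 ≈ 402
y = 94 + 1 × 497/3 = 94 + 165.67 ≈ 260

(402, 260)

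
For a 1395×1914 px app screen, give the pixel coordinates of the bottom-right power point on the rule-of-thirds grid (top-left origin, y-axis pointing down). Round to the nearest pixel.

x = 930 px, y = 1276 px

The bottom-right point sits two-thirds of the way across and two-thirds of the way down.
x = 2 × 1395/3 ≈ 930; y = 2 × 1914/3 ≈ 1276.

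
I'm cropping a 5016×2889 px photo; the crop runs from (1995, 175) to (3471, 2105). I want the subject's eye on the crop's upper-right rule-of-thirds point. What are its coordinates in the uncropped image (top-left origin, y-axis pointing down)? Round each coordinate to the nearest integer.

Crop width = 3471 − 1995 = 1476 px; one third is 492.00 px.
Crop height = 2105 − 175 = 1930 px; one third is 643.33 px.
The upper-right point is two-thirds across and one-third down within the crop:
x = 1995 + 2 × 492.00 ≈ 2979; y = 175 + 1 × 643.33 ≈ 818.

(2979, 818)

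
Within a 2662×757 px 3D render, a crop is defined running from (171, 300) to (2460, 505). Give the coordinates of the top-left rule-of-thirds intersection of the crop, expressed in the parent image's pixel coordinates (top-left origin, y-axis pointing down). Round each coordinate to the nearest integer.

(934, 368)

Crop width = 2460 − 171 = 2289 px; one third is 763.00 px.
Crop height = 505 − 300 = 205 px; one third is 68.33 px.
The top-left point is one-third across and one-third down within the crop:
x = 171 + 1 × 763.00 ≈ 934; y = 300 + 1 × 68.33 ≈ 368.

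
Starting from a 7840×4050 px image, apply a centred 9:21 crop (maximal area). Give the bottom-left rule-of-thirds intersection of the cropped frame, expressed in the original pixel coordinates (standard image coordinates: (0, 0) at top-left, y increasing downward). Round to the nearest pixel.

7840/4050 > 9/21, so the 9:21 crop keeps the full height 4050 and trims width to 4050 × 9/21 = 1735.71 px.
Left offset = (7840 − 1735.71)/2 = 3052.14 px; top offset = 0.
Bottom-left is one-third across and two-thirds down within the crop:
x = 3052.14 + 1 × 1735.71/3 ≈ 3631; y = 0.00 + 2 × 4050.00/3 ≈ 2700.

(3631, 2700)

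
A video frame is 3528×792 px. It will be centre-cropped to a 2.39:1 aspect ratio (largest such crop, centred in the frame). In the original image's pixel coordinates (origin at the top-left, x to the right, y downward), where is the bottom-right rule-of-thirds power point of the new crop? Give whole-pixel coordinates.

x = 2079 px, y = 528 px

3528/792 > 2.39/1, so the 2.39:1 crop keeps the full height 792 and trims width to 792 × 2.39/1 = 1892.88 px.
Left offset = (3528 − 1892.88)/2 = 817.56 px; top offset = 0.
Bottom-right is two-thirds across and two-thirds down within the crop:
x = 817.56 + 2 × 1892.88/3 ≈ 2079; y = 0.00 + 2 × 792.00/3 ≈ 528.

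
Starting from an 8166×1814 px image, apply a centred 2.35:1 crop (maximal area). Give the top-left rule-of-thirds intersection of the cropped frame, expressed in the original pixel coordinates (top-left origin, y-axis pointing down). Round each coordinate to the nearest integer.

8166/1814 > 2.35/1, so the 2.35:1 crop keeps the full height 1814 and trims width to 1814 × 2.35/1 = 4262.90 px.
Left offset = (8166 − 4262.90)/2 = 1951.55 px; top offset = 0.
Top-left is one-third across and one-third down within the crop:
x = 1951.55 + 1 × 4262.90/3 ≈ 3373; y = 0.00 + 1 × 1814.00/3 ≈ 605.

x = 3373 px, y = 605 px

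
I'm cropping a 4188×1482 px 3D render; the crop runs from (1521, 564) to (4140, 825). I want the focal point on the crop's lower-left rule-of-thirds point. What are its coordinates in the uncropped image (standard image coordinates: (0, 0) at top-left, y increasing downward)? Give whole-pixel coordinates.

Crop width = 4140 − 1521 = 2619 px; one third is 873.00 px.
Crop height = 825 − 564 = 261 px; one third is 87.00 px.
The lower-left point is one-third across and two-thirds down within the crop:
x = 1521 + 1 × 873.00 ≈ 2394; y = 564 + 2 × 87.00 ≈ 738.

(2394, 738)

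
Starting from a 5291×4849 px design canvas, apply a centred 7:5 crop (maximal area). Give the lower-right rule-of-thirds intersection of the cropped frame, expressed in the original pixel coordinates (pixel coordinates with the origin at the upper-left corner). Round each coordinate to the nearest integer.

5291/4849 < 7/5, so the 7:5 crop keeps the full width 5291 and trims height to 5291 × 5/7 = 3779.29 px.
Top offset = (4849 − 3779.29)/2 = 534.86 px; left offset = 0.
Lower-right is two-thirds across and two-thirds down within the crop:
x = 0.00 + 2 × 5291.00/3 ≈ 3527; y = 534.86 + 2 × 3779.29/3 ≈ 3054.

x = 3527 px, y = 3054 px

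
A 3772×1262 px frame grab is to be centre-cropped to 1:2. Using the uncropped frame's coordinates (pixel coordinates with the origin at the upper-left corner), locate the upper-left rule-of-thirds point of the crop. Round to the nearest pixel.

(1781, 421)

3772/1262 > 1/2, so the 1:2 crop keeps the full height 1262 and trims width to 1262 × 1/2 = 631.00 px.
Left offset = (3772 − 631.00)/2 = 1570.50 px; top offset = 0.
Upper-left is one-third across and one-third down within the crop:
x = 1570.50 + 1 × 631.00/3 ≈ 1781; y = 0.00 + 1 × 1262.00/3 ≈ 421.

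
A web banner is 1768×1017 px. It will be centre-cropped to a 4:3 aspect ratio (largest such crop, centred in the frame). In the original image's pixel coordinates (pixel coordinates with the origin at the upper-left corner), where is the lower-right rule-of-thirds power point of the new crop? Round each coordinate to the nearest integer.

(1110, 678)

1768/1017 > 4/3, so the 4:3 crop keeps the full height 1017 and trims width to 1017 × 4/3 = 1356.00 px.
Left offset = (1768 − 1356.00)/2 = 206.00 px; top offset = 0.
Lower-right is two-thirds across and two-thirds down within the crop:
x = 206.00 + 2 × 1356.00/3 ≈ 1110; y = 0.00 + 2 × 1017.00/3 ≈ 678.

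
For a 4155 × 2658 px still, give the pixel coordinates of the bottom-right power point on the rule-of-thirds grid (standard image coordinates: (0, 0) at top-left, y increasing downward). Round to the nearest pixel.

The bottom-right point sits two-thirds of the way across and two-thirds of the way down.
x = 2 × 4155/3 ≈ 2770; y = 2 × 2658/3 ≈ 1772.

(2770, 1772)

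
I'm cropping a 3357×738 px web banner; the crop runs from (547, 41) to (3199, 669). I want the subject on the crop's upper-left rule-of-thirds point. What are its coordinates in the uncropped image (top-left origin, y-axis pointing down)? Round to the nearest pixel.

Crop width = 3199 − 547 = 2652 px; one third is 884.00 px.
Crop height = 669 − 41 = 628 px; one third is 209.33 px.
The upper-left point is one-third across and one-third down within the crop:
x = 547 + 1 × 884.00 ≈ 1431; y = 41 + 1 × 209.33 ≈ 250.

x = 1431 px, y = 250 px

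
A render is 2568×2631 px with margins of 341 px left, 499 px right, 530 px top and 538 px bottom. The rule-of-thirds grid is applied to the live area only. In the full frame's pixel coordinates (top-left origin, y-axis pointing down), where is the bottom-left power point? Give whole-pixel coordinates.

Content width = 2568 − 341 − 499 = 1728 px; content height = 2631 − 530 − 538 = 1563 px.
Bottom-left is one-third across and two-thirds down within the live area.
x = 341 + 1 × 1728/3 = 341 + 576.00 ≈ 917
y = 530 + 2 × 1563/3 = 530 + 1042.00 ≈ 1572

x = 917 px, y = 1572 px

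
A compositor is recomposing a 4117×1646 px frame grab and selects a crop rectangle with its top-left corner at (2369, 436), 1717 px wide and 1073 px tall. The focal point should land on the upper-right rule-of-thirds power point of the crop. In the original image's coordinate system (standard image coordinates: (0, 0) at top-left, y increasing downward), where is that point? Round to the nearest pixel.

x = 3514 px, y = 794 px

One third of the crop width 1717 is 572.33 px.
One third of the crop height 1073 is 357.67 px.
The upper-right point is two-thirds across and one-third down within the crop:
x = 2369 + 2 × 572.33 ≈ 3514; y = 436 + 1 × 357.67 ≈ 794.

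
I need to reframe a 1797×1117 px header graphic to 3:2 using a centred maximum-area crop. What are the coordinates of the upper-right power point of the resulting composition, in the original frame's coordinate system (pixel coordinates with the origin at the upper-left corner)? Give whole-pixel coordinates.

1797/1117 > 3/2, so the 3:2 crop keeps the full height 1117 and trims width to 1117 × 3/2 = 1675.50 px.
Left offset = (1797 − 1675.50)/2 = 60.75 px; top offset = 0.
Upper-right is two-thirds across and one-third down within the crop:
x = 60.75 + 2 × 1675.50/3 ≈ 1178; y = 0.00 + 1 × 1117.00/3 ≈ 372.

(1178, 372)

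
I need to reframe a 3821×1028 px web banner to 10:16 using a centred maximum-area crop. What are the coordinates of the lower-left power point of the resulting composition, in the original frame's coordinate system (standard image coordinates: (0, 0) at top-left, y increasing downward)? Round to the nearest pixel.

3821/1028 > 10/16, so the 10:16 crop keeps the full height 1028 and trims width to 1028 × 10/16 = 642.50 px.
Left offset = (3821 − 642.50)/2 = 1589.25 px; top offset = 0.
Lower-left is one-third across and two-thirds down within the crop:
x = 1589.25 + 1 × 642.50/3 ≈ 1803; y = 0.00 + 2 × 1028.00/3 ≈ 685.

x = 1803 px, y = 685 px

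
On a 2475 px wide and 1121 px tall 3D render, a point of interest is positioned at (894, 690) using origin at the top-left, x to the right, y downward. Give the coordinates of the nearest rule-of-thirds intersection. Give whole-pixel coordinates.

x = 825 px, y = 747 px

Third lines: x ∈ {825, 1650}, y ∈ {374, 747}.
894 is closer to x = 825; 690 is closer to y = 747.
So the nearest intersection is the lower-left power point.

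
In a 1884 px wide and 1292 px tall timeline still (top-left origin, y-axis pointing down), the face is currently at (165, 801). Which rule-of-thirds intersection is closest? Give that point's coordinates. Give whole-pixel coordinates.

Third lines: x ∈ {628, 1256}, y ∈ {431, 861}.
165 is closer to x = 628; 801 is closer to y = 861.
So the nearest intersection is the lower-left power point.

x = 628 px, y = 861 px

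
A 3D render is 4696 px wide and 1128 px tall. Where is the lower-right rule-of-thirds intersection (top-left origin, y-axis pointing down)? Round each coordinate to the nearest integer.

x = 3131 px, y = 752 px

The lower-right point sits two-thirds of the way across and two-thirds of the way down.
x = 2 × 4696/3 ≈ 3131; y = 2 × 1128/3 ≈ 752.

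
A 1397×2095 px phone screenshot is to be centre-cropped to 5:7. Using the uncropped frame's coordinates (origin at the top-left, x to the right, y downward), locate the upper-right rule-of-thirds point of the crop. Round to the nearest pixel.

1397/2095 < 5/7, so the 5:7 crop keeps the full width 1397 and trims height to 1397 × 7/5 = 1955.80 px.
Top offset = (2095 − 1955.80)/2 = 69.60 px; left offset = 0.
Upper-right is two-thirds across and one-third down within the crop:
x = 0.00 + 2 × 1397.00/3 ≈ 931; y = 69.60 + 1 × 1955.80/3 ≈ 722.

(931, 722)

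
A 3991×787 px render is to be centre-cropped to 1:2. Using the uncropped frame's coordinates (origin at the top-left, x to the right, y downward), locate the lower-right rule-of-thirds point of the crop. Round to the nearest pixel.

(2061, 525)

3991/787 > 1/2, so the 1:2 crop keeps the full height 787 and trims width to 787 × 1/2 = 393.50 px.
Left offset = (3991 − 393.50)/2 = 1798.75 px; top offset = 0.
Lower-right is two-thirds across and two-thirds down within the crop:
x = 1798.75 + 2 × 393.50/3 ≈ 2061; y = 0.00 + 2 × 787.00/3 ≈ 525.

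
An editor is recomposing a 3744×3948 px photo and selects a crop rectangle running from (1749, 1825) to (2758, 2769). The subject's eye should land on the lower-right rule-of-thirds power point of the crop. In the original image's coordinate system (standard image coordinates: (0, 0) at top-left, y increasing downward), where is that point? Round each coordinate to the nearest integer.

Crop width = 2758 − 1749 = 1009 px; one third is 336.33 px.
Crop height = 2769 − 1825 = 944 px; one third is 314.67 px.
The lower-right point is two-thirds across and two-thirds down within the crop:
x = 1749 + 2 × 336.33 ≈ 2422; y = 1825 + 2 × 314.67 ≈ 2454.

(2422, 2454)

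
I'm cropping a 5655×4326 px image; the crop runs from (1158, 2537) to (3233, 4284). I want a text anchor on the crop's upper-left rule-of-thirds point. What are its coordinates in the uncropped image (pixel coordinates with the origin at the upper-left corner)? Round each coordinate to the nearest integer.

x = 1850 px, y = 3119 px

Crop width = 3233 − 1158 = 2075 px; one third is 691.67 px.
Crop height = 4284 − 2537 = 1747 px; one third is 582.33 px.
The upper-left point is one-third across and one-third down within the crop:
x = 1158 + 1 × 691.67 ≈ 1850; y = 2537 + 1 × 582.33 ≈ 3119.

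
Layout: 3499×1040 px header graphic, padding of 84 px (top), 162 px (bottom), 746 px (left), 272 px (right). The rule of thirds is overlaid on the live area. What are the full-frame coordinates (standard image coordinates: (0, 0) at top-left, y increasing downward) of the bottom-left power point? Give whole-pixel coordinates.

Content width = 3499 − 746 − 272 = 2481 px; content height = 1040 − 84 − 162 = 794 px.
Bottom-left is one-third across and two-thirds down within the live area.
x = 746 + 1 × 2481/3 = 746 + 827.00 ≈ 1573
y = 84 + 2 × 794/3 = 84 + 529.33 ≈ 613

(1573, 613)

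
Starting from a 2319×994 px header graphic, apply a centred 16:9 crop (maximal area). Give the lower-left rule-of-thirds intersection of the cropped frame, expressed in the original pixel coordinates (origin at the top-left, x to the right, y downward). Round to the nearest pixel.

x = 865 px, y = 663 px

2319/994 > 16/9, so the 16:9 crop keeps the full height 994 and trims width to 994 × 16/9 = 1767.11 px.
Left offset = (2319 − 1767.11)/2 = 275.94 px; top offset = 0.
Lower-left is one-third across and two-thirds down within the crop:
x = 275.94 + 1 × 1767.11/3 ≈ 865; y = 0.00 + 2 × 994.00/3 ≈ 663.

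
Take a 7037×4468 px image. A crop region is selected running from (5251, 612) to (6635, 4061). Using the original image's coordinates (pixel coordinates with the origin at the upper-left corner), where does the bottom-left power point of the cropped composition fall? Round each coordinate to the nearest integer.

x = 5712 px, y = 2911 px

Crop width = 6635 − 5251 = 1384 px; one third is 461.33 px.
Crop height = 4061 − 612 = 3449 px; one third is 1149.67 px.
The bottom-left point is one-third across and two-thirds down within the crop:
x = 5251 + 1 × 461.33 ≈ 5712; y = 612 + 2 × 1149.67 ≈ 2911.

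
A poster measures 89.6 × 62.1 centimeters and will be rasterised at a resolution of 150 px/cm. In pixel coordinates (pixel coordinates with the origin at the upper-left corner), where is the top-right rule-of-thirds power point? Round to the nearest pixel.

In pixels the canvas is 89.6 × 150 = 13440 wide and 62.1 × 150 = 9315 tall.
The top-right point is two-thirds across and one-third down:
x = 2 × 13440/3 ≈ 8960; y = 1 × 9315/3 ≈ 3105.

x = 8960 px, y = 3105 px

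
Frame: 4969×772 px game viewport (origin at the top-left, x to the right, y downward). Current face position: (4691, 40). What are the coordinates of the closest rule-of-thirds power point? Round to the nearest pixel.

x = 3313 px, y = 257 px

Third lines: x ∈ {1656, 3313}, y ∈ {257, 515}.
4691 is closer to x = 3313; 40 is closer to y = 257.
So the nearest intersection is the upper-right power point.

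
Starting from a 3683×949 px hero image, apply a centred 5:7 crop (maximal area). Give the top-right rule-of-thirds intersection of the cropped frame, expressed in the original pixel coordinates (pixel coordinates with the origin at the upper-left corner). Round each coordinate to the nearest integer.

(1954, 316)

3683/949 > 5/7, so the 5:7 crop keeps the full height 949 and trims width to 949 × 5/7 = 677.86 px.
Left offset = (3683 − 677.86)/2 = 1502.57 px; top offset = 0.
Top-right is two-thirds across and one-third down within the crop:
x = 1502.57 + 2 × 677.86/3 ≈ 1954; y = 0.00 + 1 × 949.00/3 ≈ 316.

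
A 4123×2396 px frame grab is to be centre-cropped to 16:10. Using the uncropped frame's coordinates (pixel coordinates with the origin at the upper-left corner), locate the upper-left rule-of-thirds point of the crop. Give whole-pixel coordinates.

4123/2396 > 16/10, so the 16:10 crop keeps the full height 2396 and trims width to 2396 × 16/10 = 3833.60 px.
Left offset = (4123 − 3833.60)/2 = 144.70 px; top offset = 0.
Upper-left is one-third across and one-third down within the crop:
x = 144.70 + 1 × 3833.60/3 ≈ 1423; y = 0.00 + 1 × 2396.00/3 ≈ 799.

(1423, 799)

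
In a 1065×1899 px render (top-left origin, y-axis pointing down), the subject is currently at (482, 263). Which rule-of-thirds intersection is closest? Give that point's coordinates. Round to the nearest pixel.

Third lines: x ∈ {355, 710}, y ∈ {633, 1266}.
482 is closer to x = 355; 263 is closer to y = 633.
So the nearest intersection is the upper-left power point.

x = 355 px, y = 633 px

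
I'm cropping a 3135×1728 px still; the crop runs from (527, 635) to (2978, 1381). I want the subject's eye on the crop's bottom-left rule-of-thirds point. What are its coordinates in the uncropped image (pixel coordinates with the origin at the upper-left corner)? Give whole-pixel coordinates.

Crop width = 2978 − 527 = 2451 px; one third is 817.00 px.
Crop height = 1381 − 635 = 746 px; one third is 248.67 px.
The bottom-left point is one-third across and two-thirds down within the crop:
x = 527 + 1 × 817.00 ≈ 1344; y = 635 + 2 × 248.67 ≈ 1132.

(1344, 1132)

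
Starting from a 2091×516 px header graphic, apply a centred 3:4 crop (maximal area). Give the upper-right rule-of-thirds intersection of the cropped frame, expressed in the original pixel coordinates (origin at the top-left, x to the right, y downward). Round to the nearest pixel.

2091/516 > 3/4, so the 3:4 crop keeps the full height 516 and trims width to 516 × 3/4 = 387.00 px.
Left offset = (2091 − 387.00)/2 = 852.00 px; top offset = 0.
Upper-right is two-thirds across and one-third down within the crop:
x = 852.00 + 2 × 387.00/3 ≈ 1110; y = 0.00 + 1 × 516.00/3 ≈ 172.

x = 1110 px, y = 172 px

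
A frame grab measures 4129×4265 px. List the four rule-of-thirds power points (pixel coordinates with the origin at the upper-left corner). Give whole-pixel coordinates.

(1376, 1422), (2753, 1422), (1376, 2843), (2753, 2843)

One third of 4129 is 1376.33; one third of 4265 is 1421.67.
Vertical third lines at x = 1376 and x = 2753; horizontal third lines at y = 1422 and y = 2843.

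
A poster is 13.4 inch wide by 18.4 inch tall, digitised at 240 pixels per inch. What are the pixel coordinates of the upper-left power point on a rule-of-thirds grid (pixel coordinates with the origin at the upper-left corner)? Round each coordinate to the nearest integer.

(1072, 1472)

In pixels the canvas is 13.4 × 240 = 3216 wide and 18.4 × 240 = 4416 tall.
The upper-left point is one-third across and one-third down:
x = 1 × 3216/3 ≈ 1072; y = 1 × 4416/3 ≈ 1472.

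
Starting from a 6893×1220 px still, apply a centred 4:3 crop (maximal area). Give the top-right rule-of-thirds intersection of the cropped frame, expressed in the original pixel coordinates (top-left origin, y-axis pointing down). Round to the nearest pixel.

(3718, 407)

6893/1220 > 4/3, so the 4:3 crop keeps the full height 1220 and trims width to 1220 × 4/3 = 1626.67 px.
Left offset = (6893 − 1626.67)/2 = 2633.17 px; top offset = 0.
Top-right is two-thirds across and one-third down within the crop:
x = 2633.17 + 2 × 1626.67/3 ≈ 3718; y = 0.00 + 1 × 1220.00/3 ≈ 407.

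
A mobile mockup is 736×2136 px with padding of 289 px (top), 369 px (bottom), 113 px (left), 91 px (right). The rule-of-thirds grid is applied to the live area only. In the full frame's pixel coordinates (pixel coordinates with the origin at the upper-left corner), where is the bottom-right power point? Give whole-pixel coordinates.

x = 468 px, y = 1274 px

Content width = 736 − 113 − 91 = 532 px; content height = 2136 − 289 − 369 = 1478 px.
Bottom-right is two-thirds across and two-thirds down within the live area.
x = 113 + 2 × 532/3 = 113 + 354.67 ≈ 468
y = 289 + 2 × 1478/3 = 289 + 985.33 ≈ 1274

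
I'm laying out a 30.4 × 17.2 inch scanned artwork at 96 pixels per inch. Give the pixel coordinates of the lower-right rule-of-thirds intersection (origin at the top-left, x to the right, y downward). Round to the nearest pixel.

In pixels the canvas is 30.4 × 96 = 2918.4 wide and 17.2 × 96 = 1651.2 tall.
The lower-right point is two-thirds across and two-thirds down:
x = 2 × 2918.4/3 ≈ 1946; y = 2 × 1651.2/3 ≈ 1101.

x = 1946 px, y = 1101 px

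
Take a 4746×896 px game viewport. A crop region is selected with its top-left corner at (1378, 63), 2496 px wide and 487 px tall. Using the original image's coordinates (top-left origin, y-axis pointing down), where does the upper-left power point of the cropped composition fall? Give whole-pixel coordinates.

One third of the crop width 2496 is 832.00 px.
One third of the crop height 487 is 162.33 px.
The upper-left point is one-third across and one-third down within the crop:
x = 1378 + 1 × 832.00 ≈ 2210; y = 63 + 1 × 162.33 ≈ 225.

(2210, 225)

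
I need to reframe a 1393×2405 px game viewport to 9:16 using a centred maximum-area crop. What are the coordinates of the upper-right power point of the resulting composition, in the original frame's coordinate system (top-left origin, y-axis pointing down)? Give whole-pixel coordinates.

1393/2405 > 9/16, so the 9:16 crop keeps the full height 2405 and trims width to 2405 × 9/16 = 1352.81 px.
Left offset = (1393 − 1352.81)/2 = 20.09 px; top offset = 0.
Upper-right is two-thirds across and one-third down within the crop:
x = 20.09 + 2 × 1352.81/3 ≈ 922; y = 0.00 + 1 × 2405.00/3 ≈ 802.

(922, 802)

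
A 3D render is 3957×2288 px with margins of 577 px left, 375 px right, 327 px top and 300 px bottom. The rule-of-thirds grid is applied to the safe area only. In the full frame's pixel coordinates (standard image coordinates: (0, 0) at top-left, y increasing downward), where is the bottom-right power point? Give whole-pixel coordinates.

(2580, 1434)

Content width = 3957 − 577 − 375 = 3005 px; content height = 2288 − 327 − 300 = 1661 px.
Bottom-right is two-thirds across and two-thirds down within the safe area.
x = 577 + 2 × 3005/3 = 577 + 2003.33 ≈ 2580
y = 327 + 2 × 1661/3 = 327 + 1107.33 ≈ 1434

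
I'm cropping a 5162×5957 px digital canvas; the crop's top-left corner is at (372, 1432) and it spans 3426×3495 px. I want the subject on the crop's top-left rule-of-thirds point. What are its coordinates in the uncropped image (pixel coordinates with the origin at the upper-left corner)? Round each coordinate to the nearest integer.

One third of the crop width 3426 is 1142.00 px.
One third of the crop height 3495 is 1165.00 px.
The top-left point is one-third across and one-third down within the crop:
x = 372 + 1 × 1142.00 ≈ 1514; y = 1432 + 1 × 1165.00 ≈ 2597.

x = 1514 px, y = 2597 px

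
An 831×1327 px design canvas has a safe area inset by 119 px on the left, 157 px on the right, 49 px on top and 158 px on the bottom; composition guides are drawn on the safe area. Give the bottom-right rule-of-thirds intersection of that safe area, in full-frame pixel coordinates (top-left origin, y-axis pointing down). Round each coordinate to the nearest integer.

Content width = 831 − 119 − 157 = 555 px; content height = 1327 − 49 − 158 = 1120 px.
Bottom-right is two-thirds across and two-thirds down within the safe area.
x = 119 + 2 × 555/3 = 119 + 370.00 ≈ 489
y = 49 + 2 × 1120/3 = 49 + 746.67 ≈ 796

(489, 796)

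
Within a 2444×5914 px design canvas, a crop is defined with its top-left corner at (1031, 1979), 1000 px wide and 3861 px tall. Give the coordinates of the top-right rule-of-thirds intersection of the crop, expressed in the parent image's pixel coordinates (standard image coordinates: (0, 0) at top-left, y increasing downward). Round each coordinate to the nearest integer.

One third of the crop width 1000 is 333.33 px.
One third of the crop height 3861 is 1287.00 px.
The top-right point is two-thirds across and one-third down within the crop:
x = 1031 + 2 × 333.33 ≈ 1698; y = 1979 + 1 × 1287.00 ≈ 3266.

(1698, 3266)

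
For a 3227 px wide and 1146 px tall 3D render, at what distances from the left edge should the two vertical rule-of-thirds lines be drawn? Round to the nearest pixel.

3227 / 3 = 1075.67, so the vertical lines sit at one and two thirds of 3227.

x = 1076 px and x = 2151 px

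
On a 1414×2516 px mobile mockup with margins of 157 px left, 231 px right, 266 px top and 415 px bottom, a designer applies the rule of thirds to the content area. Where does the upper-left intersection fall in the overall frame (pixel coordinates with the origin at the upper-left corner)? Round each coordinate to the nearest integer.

x = 499 px, y = 878 px

Content width = 1414 − 157 − 231 = 1026 px; content height = 2516 − 266 − 415 = 1835 px.
Upper-left is one-third across and one-third down within the content area.
x = 157 + 1 × 1026/3 = 157 + 342.00 ≈ 499
y = 266 + 1 × 1835/3 = 266 + 611.67 ≈ 878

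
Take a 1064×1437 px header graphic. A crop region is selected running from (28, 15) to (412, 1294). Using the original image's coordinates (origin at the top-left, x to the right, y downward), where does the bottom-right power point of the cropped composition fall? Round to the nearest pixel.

x = 284 px, y = 868 px

Crop width = 412 − 28 = 384 px; one third is 128.00 px.
Crop height = 1294 − 15 = 1279 px; one third is 426.33 px.
The bottom-right point is two-thirds across and two-thirds down within the crop:
x = 28 + 2 × 128.00 ≈ 284; y = 15 + 2 × 426.33 ≈ 868.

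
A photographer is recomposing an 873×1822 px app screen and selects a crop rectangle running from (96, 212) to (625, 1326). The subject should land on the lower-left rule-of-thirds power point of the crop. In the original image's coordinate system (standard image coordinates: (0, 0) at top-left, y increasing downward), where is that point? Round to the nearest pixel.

(272, 955)

Crop width = 625 − 96 = 529 px; one third is 176.33 px.
Crop height = 1326 − 212 = 1114 px; one third is 371.33 px.
The lower-left point is one-third across and two-thirds down within the crop:
x = 96 + 1 × 176.33 ≈ 272; y = 212 + 2 × 371.33 ≈ 955.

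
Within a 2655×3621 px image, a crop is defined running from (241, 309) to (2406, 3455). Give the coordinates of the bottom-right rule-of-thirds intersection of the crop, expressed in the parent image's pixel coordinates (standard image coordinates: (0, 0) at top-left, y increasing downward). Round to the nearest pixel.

Crop width = 2406 − 241 = 2165 px; one third is 721.67 px.
Crop height = 3455 − 309 = 3146 px; one third is 1048.67 px.
The bottom-right point is two-thirds across and two-thirds down within the crop:
x = 241 + 2 × 721.67 ≈ 1684; y = 309 + 2 × 1048.67 ≈ 2406.

x = 1684 px, y = 2406 px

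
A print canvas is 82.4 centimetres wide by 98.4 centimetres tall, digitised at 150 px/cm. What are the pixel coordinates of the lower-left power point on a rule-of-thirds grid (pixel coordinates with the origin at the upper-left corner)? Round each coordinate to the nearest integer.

(4120, 9840)

In pixels the canvas is 82.4 × 150 = 12360 wide and 98.4 × 150 = 14760 tall.
The lower-left point is one-third across and two-thirds down:
x = 1 × 12360/3 ≈ 4120; y = 2 × 14760/3 ≈ 9840.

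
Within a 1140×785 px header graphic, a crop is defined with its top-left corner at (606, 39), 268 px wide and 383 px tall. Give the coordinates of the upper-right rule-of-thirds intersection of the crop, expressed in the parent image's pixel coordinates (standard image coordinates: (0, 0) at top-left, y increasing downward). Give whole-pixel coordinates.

x = 785 px, y = 167 px

One third of the crop width 268 is 89.33 px.
One third of the crop height 383 is 127.67 px.
The upper-right point is two-thirds across and one-third down within the crop:
x = 606 + 2 × 89.33 ≈ 785; y = 39 + 1 × 127.67 ≈ 167.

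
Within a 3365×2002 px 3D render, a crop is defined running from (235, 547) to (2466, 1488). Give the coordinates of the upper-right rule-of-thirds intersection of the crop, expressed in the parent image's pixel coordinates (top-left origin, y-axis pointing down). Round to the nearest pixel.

x = 1722 px, y = 861 px

Crop width = 2466 − 235 = 2231 px; one third is 743.67 px.
Crop height = 1488 − 547 = 941 px; one third is 313.67 px.
The upper-right point is two-thirds across and one-third down within the crop:
x = 235 + 2 × 743.67 ≈ 1722; y = 547 + 1 × 313.67 ≈ 861.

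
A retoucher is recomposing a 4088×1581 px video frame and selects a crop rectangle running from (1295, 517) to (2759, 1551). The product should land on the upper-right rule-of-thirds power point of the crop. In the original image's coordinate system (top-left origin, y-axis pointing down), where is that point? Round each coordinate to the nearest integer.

Crop width = 2759 − 1295 = 1464 px; one third is 488.00 px.
Crop height = 1551 − 517 = 1034 px; one third is 344.67 px.
The upper-right point is two-thirds across and one-third down within the crop:
x = 1295 + 2 × 488.00 ≈ 2271; y = 517 + 1 × 344.67 ≈ 862.

(2271, 862)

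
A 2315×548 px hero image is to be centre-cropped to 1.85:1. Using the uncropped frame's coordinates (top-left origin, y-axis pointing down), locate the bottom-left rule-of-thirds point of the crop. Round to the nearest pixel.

2315/548 > 1.85/1, so the 1.85:1 crop keeps the full height 548 and trims width to 548 × 1.85/1 = 1013.80 px.
Left offset = (2315 − 1013.80)/2 = 650.60 px; top offset = 0.
Bottom-left is one-third across and two-thirds down within the crop:
x = 650.60 + 1 × 1013.80/3 ≈ 989; y = 0.00 + 2 × 548.00/3 ≈ 365.

x = 989 px, y = 365 px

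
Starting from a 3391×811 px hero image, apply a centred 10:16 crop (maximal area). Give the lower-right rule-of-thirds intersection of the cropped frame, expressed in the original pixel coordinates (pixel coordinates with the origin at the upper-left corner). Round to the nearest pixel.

3391/811 > 10/16, so the 10:16 crop keeps the full height 811 and trims width to 811 × 10/16 = 506.88 px.
Left offset = (3391 − 506.88)/2 = 1442.06 px; top offset = 0.
Lower-right is two-thirds across and two-thirds down within the crop:
x = 1442.06 + 2 × 506.88/3 ≈ 1780; y = 0.00 + 2 × 811.00/3 ≈ 541.

x = 1780 px, y = 541 px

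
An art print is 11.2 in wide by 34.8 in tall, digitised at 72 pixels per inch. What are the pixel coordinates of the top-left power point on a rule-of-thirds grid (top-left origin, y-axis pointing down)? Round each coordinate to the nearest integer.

In pixels the canvas is 11.2 × 72 = 806.4 wide and 34.8 × 72 = 2505.6 tall.
The top-left point is one-third across and one-third down:
x = 1 × 806.4/3 ≈ 269; y = 1 × 2505.6/3 ≈ 835.

x = 269 px, y = 835 px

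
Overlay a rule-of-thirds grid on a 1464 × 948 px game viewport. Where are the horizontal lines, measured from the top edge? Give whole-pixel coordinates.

316 px and 632 px

948 / 3 = 316, so the horizontal lines sit at one and two thirds of 948.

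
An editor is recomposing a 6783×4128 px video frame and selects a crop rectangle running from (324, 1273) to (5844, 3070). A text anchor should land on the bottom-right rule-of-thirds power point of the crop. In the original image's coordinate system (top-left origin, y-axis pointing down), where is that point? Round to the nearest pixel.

(4004, 2471)

Crop width = 5844 − 324 = 5520 px; one third is 1840.00 px.
Crop height = 3070 − 1273 = 1797 px; one third is 599.00 px.
The bottom-right point is two-thirds across and two-thirds down within the crop:
x = 324 + 2 × 1840.00 ≈ 4004; y = 1273 + 2 × 599.00 ≈ 2471.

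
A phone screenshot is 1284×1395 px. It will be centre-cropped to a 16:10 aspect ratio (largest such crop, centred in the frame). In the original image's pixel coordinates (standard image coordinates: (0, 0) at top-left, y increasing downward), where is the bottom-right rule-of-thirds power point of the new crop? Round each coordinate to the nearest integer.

x = 856 px, y = 831 px

1284/1395 < 16/10, so the 16:10 crop keeps the full width 1284 and trims height to 1284 × 10/16 = 802.50 px.
Top offset = (1395 − 802.50)/2 = 296.25 px; left offset = 0.
Bottom-right is two-thirds across and two-thirds down within the crop:
x = 0.00 + 2 × 1284.00/3 ≈ 856; y = 296.25 + 2 × 802.50/3 ≈ 831.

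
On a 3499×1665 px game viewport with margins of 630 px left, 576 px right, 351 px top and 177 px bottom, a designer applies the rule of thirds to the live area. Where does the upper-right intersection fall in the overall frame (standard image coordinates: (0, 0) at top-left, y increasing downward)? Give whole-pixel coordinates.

x = 2159 px, y = 730 px

Content width = 3499 − 630 − 576 = 2293 px; content height = 1665 − 351 − 177 = 1137 px.
Upper-right is two-thirds across and one-third down within the live area.
x = 630 + 2 × 2293/3 = 630 + 1528.67 ≈ 2159
y = 351 + 1 × 1137/3 = 351 + 379.00 ≈ 730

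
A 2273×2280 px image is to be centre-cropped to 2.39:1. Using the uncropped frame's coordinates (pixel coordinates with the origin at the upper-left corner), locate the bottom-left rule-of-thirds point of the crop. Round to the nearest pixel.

2273/2280 < 2.39/1, so the 2.39:1 crop keeps the full width 2273 and trims height to 2273 × 1/2.39 = 951.05 px.
Top offset = (2280 − 951.05)/2 = 664.48 px; left offset = 0.
Bottom-left is one-third across and two-thirds down within the crop:
x = 0.00 + 1 × 2273.00/3 ≈ 758; y = 664.48 + 2 × 951.05/3 ≈ 1299.

x = 758 px, y = 1299 px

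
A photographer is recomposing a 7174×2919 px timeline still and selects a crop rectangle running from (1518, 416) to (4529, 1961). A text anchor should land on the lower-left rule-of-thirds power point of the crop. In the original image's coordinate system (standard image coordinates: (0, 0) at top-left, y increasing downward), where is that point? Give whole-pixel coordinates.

Crop width = 4529 − 1518 = 3011 px; one third is 1003.67 px.
Crop height = 1961 − 416 = 1545 px; one third is 515.00 px.
The lower-left point is one-third across and two-thirds down within the crop:
x = 1518 + 1 × 1003.67 ≈ 2522; y = 416 + 2 × 515.00 ≈ 1446.

x = 2522 px, y = 1446 px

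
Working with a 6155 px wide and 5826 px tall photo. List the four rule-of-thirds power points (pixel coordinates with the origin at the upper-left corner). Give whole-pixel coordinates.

One third of 6155 is 2051.67; one third of 5826 is 1942.
Vertical third lines at x = 2052 and x = 4103; horizontal third lines at y = 1942 and y = 3884.

(2052, 1942), (4103, 1942), (2052, 3884), (4103, 3884)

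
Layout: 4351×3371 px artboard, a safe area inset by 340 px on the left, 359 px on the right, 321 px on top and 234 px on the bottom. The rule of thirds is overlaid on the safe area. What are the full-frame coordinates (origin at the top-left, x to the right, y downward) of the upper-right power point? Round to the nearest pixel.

(2775, 1260)

Content width = 4351 − 340 − 359 = 3652 px; content height = 3371 − 321 − 234 = 2816 px.
Upper-right is two-thirds across and one-third down within the safe area.
x = 340 + 2 × 3652/3 = 340 + 2434.67 ≈ 2775
y = 321 + 1 × 2816/3 = 321 + 938.67 ≈ 1260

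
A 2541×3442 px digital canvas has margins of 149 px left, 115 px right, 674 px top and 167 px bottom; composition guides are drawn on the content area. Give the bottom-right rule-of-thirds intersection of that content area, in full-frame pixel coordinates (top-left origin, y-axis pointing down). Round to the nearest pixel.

x = 1667 px, y = 2408 px

Content width = 2541 − 149 − 115 = 2277 px; content height = 3442 − 674 − 167 = 2601 px.
Bottom-right is two-thirds across and two-thirds down within the content area.
x = 149 + 2 × 2277/3 = 149 + 1518.00 ≈ 1667
y = 674 + 2 × 2601/3 = 674 + 1734.00 ≈ 2408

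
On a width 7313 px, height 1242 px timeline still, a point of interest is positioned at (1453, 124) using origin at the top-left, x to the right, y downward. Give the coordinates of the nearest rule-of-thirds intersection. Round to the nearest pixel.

Third lines: x ∈ {2438, 4875}, y ∈ {414, 828}.
1453 is closer to x = 2438; 124 is closer to y = 414.
So the nearest intersection is the upper-left power point.

(2438, 414)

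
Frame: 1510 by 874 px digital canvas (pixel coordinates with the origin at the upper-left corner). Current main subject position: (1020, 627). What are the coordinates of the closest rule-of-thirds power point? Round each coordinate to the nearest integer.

Third lines: x ∈ {503, 1007}, y ∈ {291, 583}.
1020 is closer to x = 1007; 627 is closer to y = 583.
So the nearest intersection is the lower-right power point.

(1007, 583)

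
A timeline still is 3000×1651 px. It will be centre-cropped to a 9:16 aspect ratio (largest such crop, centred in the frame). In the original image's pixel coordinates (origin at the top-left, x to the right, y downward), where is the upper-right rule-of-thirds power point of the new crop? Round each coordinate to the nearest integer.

x = 1655 px, y = 550 px

3000/1651 > 9/16, so the 9:16 crop keeps the full height 1651 and trims width to 1651 × 9/16 = 928.69 px.
Left offset = (3000 − 928.69)/2 = 1035.66 px; top offset = 0.
Upper-right is two-thirds across and one-third down within the crop:
x = 1035.66 + 2 × 928.69/3 ≈ 1655; y = 0.00 + 1 × 1651.00/3 ≈ 550.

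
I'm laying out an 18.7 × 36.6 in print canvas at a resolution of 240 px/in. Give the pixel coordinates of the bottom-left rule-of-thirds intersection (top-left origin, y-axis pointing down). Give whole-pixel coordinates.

(1496, 5856)

In pixels the canvas is 18.7 × 240 = 4488 wide and 36.6 × 240 = 8784 tall.
The bottom-left point is one-third across and two-thirds down:
x = 1 × 4488/3 ≈ 1496; y = 2 × 8784/3 ≈ 5856.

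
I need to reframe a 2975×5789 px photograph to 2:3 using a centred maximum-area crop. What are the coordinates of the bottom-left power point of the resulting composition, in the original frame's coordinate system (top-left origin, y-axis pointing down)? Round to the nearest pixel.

2975/5789 < 2/3, so the 2:3 crop keeps the full width 2975 and trims height to 2975 × 3/2 = 4462.50 px.
Top offset = (5789 − 4462.50)/2 = 663.25 px; left offset = 0.
Bottom-left is one-third across and two-thirds down within the crop:
x = 0.00 + 1 × 2975.00/3 ≈ 992; y = 663.25 + 2 × 4462.50/3 ≈ 3638.

x = 992 px, y = 3638 px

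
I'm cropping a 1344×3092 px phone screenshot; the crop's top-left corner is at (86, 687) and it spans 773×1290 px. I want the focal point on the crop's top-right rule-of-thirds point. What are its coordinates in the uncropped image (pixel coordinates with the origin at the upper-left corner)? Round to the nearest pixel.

One third of the crop width 773 is 257.67 px.
One third of the crop height 1290 is 430.00 px.
The top-right point is two-thirds across and one-third down within the crop:
x = 86 + 2 × 257.67 ≈ 601; y = 687 + 1 × 430.00 ≈ 1117.

(601, 1117)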